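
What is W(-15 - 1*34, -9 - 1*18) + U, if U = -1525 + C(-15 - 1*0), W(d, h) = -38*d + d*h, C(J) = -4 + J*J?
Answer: 1881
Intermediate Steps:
C(J) = -4 + J²
U = -1304 (U = -1525 + (-4 + (-15 - 1*0)²) = -1525 + (-4 + (-15 + 0)²) = -1525 + (-4 + (-15)²) = -1525 + (-4 + 225) = -1525 + 221 = -1304)
W(-15 - 1*34, -9 - 1*18) + U = (-15 - 1*34)*(-38 + (-9 - 1*18)) - 1304 = (-15 - 34)*(-38 + (-9 - 18)) - 1304 = -49*(-38 - 27) - 1304 = -49*(-65) - 1304 = 3185 - 1304 = 1881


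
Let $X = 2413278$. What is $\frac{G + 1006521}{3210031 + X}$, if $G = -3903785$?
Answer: $- \frac{2897264}{5623309} \approx -0.51522$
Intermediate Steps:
$\frac{G + 1006521}{3210031 + X} = \frac{-3903785 + 1006521}{3210031 + 2413278} = - \frac{2897264}{5623309}$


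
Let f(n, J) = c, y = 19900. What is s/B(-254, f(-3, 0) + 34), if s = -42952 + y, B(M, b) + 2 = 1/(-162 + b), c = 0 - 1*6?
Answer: 3088968/269 ≈ 11483.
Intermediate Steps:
c = -6 (c = 0 - 6 = -6)
f(n, J) = -6
B(M, b) = -2 + 1/(-162 + b)
s = -23052 (s = -42952 + 19900 = -23052)
s/B(-254, f(-3, 0) + 34) = -23052*(-162 + (-6 + 34))/(325 - 2*(-6 + 34)) = -23052*(-162 + 28)/(325 - 2*28) = -23052*(-134/(325 - 56)) = -23052/((-1/134*269)) = -23052/(-269/134) = -23052*(-134/269) = 3088968/269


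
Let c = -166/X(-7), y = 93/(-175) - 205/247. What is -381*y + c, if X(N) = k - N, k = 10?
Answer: 373970192/734825 ≈ 508.92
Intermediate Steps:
X(N) = 10 - N
y = -58846/43225 (y = 93*(-1/175) - 205*1/247 = -93/175 - 205/247 = -58846/43225 ≈ -1.3614)
c = -166/17 (c = -166/(10 - 1*(-7)) = -166/(10 + 7) = -166/17 ≈ -9.7647)
-381*y + c = -381*(-58846/43225) - 166/17 = 22420326/43225 - 166/17 = 373970192/734825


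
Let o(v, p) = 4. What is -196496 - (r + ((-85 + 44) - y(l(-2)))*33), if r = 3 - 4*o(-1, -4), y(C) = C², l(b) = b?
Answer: -194998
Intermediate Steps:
r = -13 (r = 3 - 4*4 = 3 - 16 = -13)
-196496 - (r + ((-85 + 44) - y(l(-2)))*33) = -196496 - (-13 + ((-85 + 44) - 1*(-2)²)*33) = -196496 - (-13 + (-41 - 1*4)*33) = -196496 - (-13 + (-41 - 4)*33) = -196496 - (-13 - 45*33) = -196496 - (-13 - 1485) = -196496 - 1*(-1498) = -196496 + 1498 = -194998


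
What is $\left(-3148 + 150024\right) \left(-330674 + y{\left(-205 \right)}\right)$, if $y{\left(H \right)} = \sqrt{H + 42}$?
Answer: $-48568074424 + 146876 i \sqrt{163} \approx -4.8568 \cdot 10^{10} + 1.8752 \cdot 10^{6} i$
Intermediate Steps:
$y{\left(H \right)} = \sqrt{42 + H}$
$\left(-3148 + 150024\right) \left(-330674 + y{\left(-205 \right)}\right) = \left(-3148 + 150024\right) \left(-330674 + \sqrt{42 - 205}\right) = 146876 \left(-330674 + \sqrt{-163}\right) = 146876 \left(-330674 + i \sqrt{163}\right) = -48568074424 + 146876 i \sqrt{163}$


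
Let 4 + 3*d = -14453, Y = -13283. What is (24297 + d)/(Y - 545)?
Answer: -9739/6914 ≈ -1.4086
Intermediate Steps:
d = -4819 (d = -4/3 + (⅓)*(-14453) = -4/3 - 14453/3 = -4819)
(24297 + d)/(Y - 545) = (24297 - 4819)/(-13283 - 545) = 19478/(-13828) = 19478*(-1/13828) = -9739/6914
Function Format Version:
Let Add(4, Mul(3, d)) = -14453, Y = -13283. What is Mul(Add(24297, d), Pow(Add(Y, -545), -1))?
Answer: Rational(-9739, 6914) ≈ -1.4086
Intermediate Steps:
d = -4819 (d = Add(Rational(-4, 3), Mul(Rational(1, 3), -14453)) = Add(Rational(-4, 3), Rational(-14453, 3)) = -4819)
Mul(Add(24297, d), Pow(Add(Y, -545), -1)) = Mul(Add(24297, -4819), Pow(Add(-13283, -545), -1)) = Mul(19478, Pow(-13828, -1)) = Mul(19478, Rational(-1, 13828)) = Rational(-9739, 6914)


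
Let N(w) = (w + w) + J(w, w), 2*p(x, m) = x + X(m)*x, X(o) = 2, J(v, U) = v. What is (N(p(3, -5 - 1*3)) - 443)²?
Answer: 737881/4 ≈ 1.8447e+5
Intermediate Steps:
p(x, m) = 3*x/2 (p(x, m) = (x + 2*x)/2 = (3*x)/2 = 3*x/2)
N(w) = 3*w (N(w) = (w + w) + w = 2*w + w = 3*w)
(N(p(3, -5 - 1*3)) - 443)² = (3*((3/2)*3) - 443)² = (3*(9/2) - 443)² = (27/2 - 443)² = (-859/2)² = 737881/4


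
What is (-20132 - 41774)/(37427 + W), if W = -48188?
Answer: 61906/10761 ≈ 5.7528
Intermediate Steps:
(-20132 - 41774)/(37427 + W) = (-20132 - 41774)/(37427 - 48188) = -61906/(-10761) = -61906*(-1/10761) = 61906/10761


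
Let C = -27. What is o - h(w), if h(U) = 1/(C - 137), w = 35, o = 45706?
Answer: 7495785/164 ≈ 45706.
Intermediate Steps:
h(U) = -1/164 (h(U) = 1/(-27 - 137) = 1/(-164) = -1/164)
o - h(w) = 45706 - 1*(-1/164) = 45706 + 1/164 = 7495785/164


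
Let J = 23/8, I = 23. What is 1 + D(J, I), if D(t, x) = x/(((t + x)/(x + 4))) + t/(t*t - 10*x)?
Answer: 15417/617 ≈ 24.987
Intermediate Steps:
J = 23/8 (J = 23*(⅛) = 23/8 ≈ 2.8750)
D(t, x) = t/(t² - 10*x) + x*(4 + x)/(t + x) (D(t, x) = x/(((t + x)/(4 + x))) + t/(t² - 10*x) = x*((4 + x)/(t + x)) + t/(t² - 10*x) = x*(4 + x)/(t + x) + t/(t² - 10*x) = t/(t² - 10*x) + x*(4 + x)/(t + x))
1 + D(J, I) = 1 + ((23/8)² - 40*23² - 10*23³ + (23/8)*23 + (23/8)²*23² + 4*23*(23/8)²)/((23/8)³ - 10*23² + 23*(23/8)² - 10*23/8*23) = 1 + (529/64 - 40*529 - 10*12167 + 529/8 + (529/64)*529 + 4*23*(529/64))/(12167/512 - 10*529 + 23*(529/64) - 2645/4) = 1 + (529/64 - 21160 - 121670 + 529/8 + 279841/64 + 12167/16)/(12167/512 - 5290 + 12167/64 - 2645/4) = 1 - 4403925/32/(-2937537/512) = 1 - 512/2937537*(-4403925/32) = 1 + 14800/617 = 15417/617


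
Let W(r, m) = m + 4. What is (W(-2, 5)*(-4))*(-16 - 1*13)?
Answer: 1044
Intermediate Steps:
W(r, m) = 4 + m
(W(-2, 5)*(-4))*(-16 - 1*13) = ((4 + 5)*(-4))*(-16 - 1*13) = (9*(-4))*(-16 - 13) = -36*(-29) = 1044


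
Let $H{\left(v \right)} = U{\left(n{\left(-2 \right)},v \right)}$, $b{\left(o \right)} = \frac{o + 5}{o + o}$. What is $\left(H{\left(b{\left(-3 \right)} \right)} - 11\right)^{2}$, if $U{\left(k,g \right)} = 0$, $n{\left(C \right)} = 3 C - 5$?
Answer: $121$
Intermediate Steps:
$b{\left(o \right)} = \frac{5 + o}{2 o}$
$n{\left(C \right)} = -5 + 3 C$ ($n{\left(C \right)} = 3 C - 5 = -5 + 3 C$)
$H{\left(v \right)} = 0$
$\left(H{\left(b{\left(-3 \right)} \right)} - 11\right)^{2} = \left(0 - 11\right)^{2} = \left(-11\right)^{2} = 121$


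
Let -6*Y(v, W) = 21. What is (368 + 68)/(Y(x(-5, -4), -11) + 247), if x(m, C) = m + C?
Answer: 872/487 ≈ 1.7906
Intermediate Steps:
x(m, C) = C + m
Y(v, W) = -7/2 (Y(v, W) = -⅙*21 = -7/2)
(368 + 68)/(Y(x(-5, -4), -11) + 247) = (368 + 68)/(-7/2 + 247) = 436/(487/2) = 436*(2/487) = 872/487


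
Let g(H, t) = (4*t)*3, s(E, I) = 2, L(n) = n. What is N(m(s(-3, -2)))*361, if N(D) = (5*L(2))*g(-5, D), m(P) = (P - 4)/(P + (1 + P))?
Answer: -17328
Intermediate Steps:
m(P) = (-4 + P)/(1 + 2*P)
g(H, t) = 12*t
N(D) = 120*D (N(D) = (5*2)*(12*D) = 10*(12*D) = 120*D)
N(m(s(-3, -2)))*361 = (120*((-4 + 2)/(1 + 2*2)))*361 = (120*(-2/(1 + 4)))*361 = (120*(-2/5))*361 = -48*361 = -17328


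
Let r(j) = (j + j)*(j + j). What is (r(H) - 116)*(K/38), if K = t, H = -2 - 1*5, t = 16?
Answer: 640/19 ≈ 33.684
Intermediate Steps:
H = -7 (H = -2 - 5 = -7)
r(j) = 4*j² (r(j) = (2*j)*(2*j) = 4*j²)
K = 16
(r(H) - 116)*(K/38) = (4*(-7)² - 116)*(16/38) = (4*49 - 116)*(16*(1/38)) = (196 - 116)*(8/19) = 80*(8/19) = 640/19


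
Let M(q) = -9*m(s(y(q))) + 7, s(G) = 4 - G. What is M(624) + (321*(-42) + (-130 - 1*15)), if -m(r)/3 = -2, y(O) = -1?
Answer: -13674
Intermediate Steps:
m(r) = 6 (m(r) = -3*(-2) = 6)
M(q) = -47 (M(q) = -9*6 + 7 = -54 + 7 = -47)
M(624) + (321*(-42) + (-130 - 1*15)) = -47 + (321*(-42) + (-130 - 1*15)) = -47 + (-13482 + (-130 - 15)) = -47 + (-13482 - 145) = -47 - 13627 = -13674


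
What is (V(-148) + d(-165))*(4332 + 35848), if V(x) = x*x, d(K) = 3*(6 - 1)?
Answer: 880705420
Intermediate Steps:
d(K) = 15 (d(K) = 3*5 = 15)
V(x) = x²
(V(-148) + d(-165))*(4332 + 35848) = ((-148)² + 15)*(4332 + 35848) = (21904 + 15)*40180 = 21919*40180 = 880705420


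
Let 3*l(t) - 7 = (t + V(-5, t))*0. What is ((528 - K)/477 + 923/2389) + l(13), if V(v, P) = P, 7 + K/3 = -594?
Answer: 2889329/379851 ≈ 7.6065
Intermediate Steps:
K = -1803 (K = -21 + 3*(-594) = -21 - 1782 = -1803)
l(t) = 7/3 (l(t) = 7/3 + ((t + t)*0)/3 = 7/3 + ((2*t)*0)/3 = 7/3 + (1/3)*0 = 7/3 + 0 = 7/3)
((528 - K)/477 + 923/2389) + l(13) = ((528 - 1*(-1803))/477 + 923/2389) + 7/3 = ((528 + 1803)*(1/477) + 923*(1/2389)) + 7/3 = (2331*(1/477) + 923/2389) + 7/3 = (259/53 + 923/2389) + 7/3 = 667670/126617 + 7/3 = 2889329/379851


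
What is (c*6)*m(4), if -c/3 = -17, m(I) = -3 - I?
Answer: -2142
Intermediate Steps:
c = 51 (c = -3*(-17) = 51)
(c*6)*m(4) = (51*6)*(-3 - 1*4) = 306*(-3 - 4) = 306*(-7) = -2142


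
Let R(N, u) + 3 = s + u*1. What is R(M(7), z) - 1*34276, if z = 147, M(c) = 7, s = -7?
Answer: -34139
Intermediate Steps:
R(N, u) = -10 + u (R(N, u) = -3 + (-7 + u*1) = -3 + (-7 + u) = -10 + u)
R(M(7), z) - 1*34276 = (-10 + 147) - 1*34276 = 137 - 34276 = -34139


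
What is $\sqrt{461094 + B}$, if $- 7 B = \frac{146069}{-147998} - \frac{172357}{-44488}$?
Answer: $\frac{\sqrt{61215674208176133157274994}}{11522236292} \approx 679.04$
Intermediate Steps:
$B = - \frac{9505086807}{23044472584}$ ($B = - \frac{\frac{146069}{-147998} - \frac{172357}{-44488}}{7} = - \frac{146069 \left(- \frac{1}{147998}\right) - - \frac{172357}{44488}}{7} = - \frac{- \frac{146069}{147998} + \frac{172357}{44488}}{7} = \left(- \frac{1}{7}\right) \frac{9505086807}{3292067512} = - \frac{9505086807}{23044472584} \approx -0.41247$)
$\sqrt{461094 + B} = \sqrt{461094 - \frac{9505086807}{23044472584}} = \sqrt{\frac{10625658536560089}{23044472584}} = \frac{\sqrt{61215674208176133157274994}}{11522236292}$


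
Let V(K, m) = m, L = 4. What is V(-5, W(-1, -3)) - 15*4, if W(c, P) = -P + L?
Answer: -53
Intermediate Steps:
W(c, P) = 4 - P (W(c, P) = -P + 4 = 4 - P)
V(-5, W(-1, -3)) - 15*4 = (4 - 1*(-3)) - 15*4 = (4 + 3) - 60 = 7 - 60 = -53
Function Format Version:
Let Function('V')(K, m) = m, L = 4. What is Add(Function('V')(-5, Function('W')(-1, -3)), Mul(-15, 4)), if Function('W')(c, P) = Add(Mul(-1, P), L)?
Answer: -53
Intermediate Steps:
Function('W')(c, P) = Add(4, Mul(-1, P)) (Function('W')(c, P) = Add(Mul(-1, P), 4) = Add(4, Mul(-1, P)))
Add(Function('V')(-5, Function('W')(-1, -3)), Mul(-15, 4)) = Add(Add(4, Mul(-1, -3)), Mul(-15, 4)) = Add(Add(4, 3), -60) = Add(7, -60) = -53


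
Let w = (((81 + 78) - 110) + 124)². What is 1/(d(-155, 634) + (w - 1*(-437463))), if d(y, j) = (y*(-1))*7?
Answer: 1/468477 ≈ 2.1346e-6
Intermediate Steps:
w = 29929 (w = ((159 - 110) + 124)² = (49 + 124)² = 173² = 29929)
d(y, j) = -7*y (d(y, j) = -y*7 = -7*y)
1/(d(-155, 634) + (w - 1*(-437463))) = 1/(-7*(-155) + (29929 - 1*(-437463))) = 1/(1085 + (29929 + 437463)) = 1/(1085 + 467392) = 1/468477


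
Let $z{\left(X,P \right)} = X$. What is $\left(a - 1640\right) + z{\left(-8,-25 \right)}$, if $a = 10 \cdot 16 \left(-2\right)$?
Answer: $-1968$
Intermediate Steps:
$a = -320$ ($a = 160 \left(-2\right) = -320$)
$\left(a - 1640\right) + z{\left(-8,-25 \right)} = \left(-320 - 1640\right) - 8 = -1960 - 8 = -1968$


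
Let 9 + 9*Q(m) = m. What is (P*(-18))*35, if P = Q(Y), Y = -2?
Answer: 770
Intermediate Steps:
Q(m) = -1 + m/9
P = -11/9 (P = -1 + (⅑)*(-2) = -1 - 2/9 = -11/9 ≈ -1.2222)
(P*(-18))*35 = -11/9*(-18)*35 = 22*35 = 770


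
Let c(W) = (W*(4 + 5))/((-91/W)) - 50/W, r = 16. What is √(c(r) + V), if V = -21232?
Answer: I*√2816923746/364 ≈ 145.81*I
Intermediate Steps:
c(W) = -50/W - 9*W²/91 (c(W) = (W*9)*(-W/91) - 50/W = (9*W)*(-W/91) - 50/W = -9*W²/91 - 50/W = -50/W - 9*W²/91)
√(c(r) + V) = √((1/91)*(-4550 - 9*16³)/16 - 21232) = √((1/91)*(1/16)*(-4550 - 9*4096) - 21232) = √((1/91)*(1/16)*(-4550 - 36864) - 21232) = √((1/91)*(1/16)*(-41414) - 21232) = √(-20707/728 - 21232) = √(-15477603/728) = I*√2816923746/364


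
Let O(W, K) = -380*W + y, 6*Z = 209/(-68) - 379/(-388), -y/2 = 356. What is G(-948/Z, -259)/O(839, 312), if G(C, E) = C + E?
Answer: -5656013/736521260 ≈ -0.0076794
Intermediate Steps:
y = -712 (y = -2*356 = -712)
Z = -2305/6596 (Z = (209/(-68) - 379/(-388))/6 = (209*(-1/68) - 379*(-1/388))/6 = (-209/68 + 379/388)/6 = (⅙)*(-6915/3298) = -2305/6596 ≈ -0.34945)
O(W, K) = -712 - 380*W (O(W, K) = -380*W - 712 = -712 - 380*W)
G(-948/Z, -259)/O(839, 312) = (-948/(-2305/6596) - 259)/(-712 - 380*839) = (-948*(-6596/2305) - 259)/(-712 - 318820) = (6253008/2305 - 259)/(-319532) = (5656013/2305)*(-1/319532) = -5656013/736521260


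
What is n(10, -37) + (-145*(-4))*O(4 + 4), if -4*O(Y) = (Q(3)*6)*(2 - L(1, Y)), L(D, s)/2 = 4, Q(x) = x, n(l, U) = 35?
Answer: 15695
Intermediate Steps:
L(D, s) = 8 (L(D, s) = 2*4 = 8)
O(Y) = 27 (O(Y) = -3*6*(2 - 1*8)/4 = -9*(2 - 8)/2 = -9*(-6)/2 = -¼*(-108) = 27)
n(10, -37) + (-145*(-4))*O(4 + 4) = 35 - 145*(-4)*27 = 35 + 580*27 = 35 + 15660 = 15695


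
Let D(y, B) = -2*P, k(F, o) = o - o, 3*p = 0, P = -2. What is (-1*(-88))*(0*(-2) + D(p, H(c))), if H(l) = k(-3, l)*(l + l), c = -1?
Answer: 352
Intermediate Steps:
p = 0 (p = (⅓)*0 = 0)
k(F, o) = 0
H(l) = 0 (H(l) = 0*(l + l) = 0*(2*l) = 0)
D(y, B) = 4 (D(y, B) = -2*(-2) = 4)
(-1*(-88))*(0*(-2) + D(p, H(c))) = (-1*(-88))*(0*(-2) + 4) = 88*(0 + 4) = 88*4 = 352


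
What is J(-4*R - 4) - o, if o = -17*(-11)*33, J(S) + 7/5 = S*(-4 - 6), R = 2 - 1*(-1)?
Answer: -30062/5 ≈ -6012.4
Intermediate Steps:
R = 3 (R = 2 + 1 = 3)
J(S) = -7/5 - 10*S (J(S) = -7/5 + S*(-4 - 6) = -7/5 + S*(-10) = -7/5 - 10*S)
o = 6171 (o = 187*33 = 6171)
J(-4*R - 4) - o = (-7/5 - 10*(-4*3 - 4)) - 1*6171 = (-7/5 - 10*(-12 - 4)) - 6171 = (-7/5 - 10*(-16)) - 6171 = (-7/5 + 160) - 6171 = 793/5 - 6171 = -30062/5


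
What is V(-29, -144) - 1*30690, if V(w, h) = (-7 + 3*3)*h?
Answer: -30978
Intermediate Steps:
V(w, h) = 2*h (V(w, h) = (-7 + 9)*h = 2*h)
V(-29, -144) - 1*30690 = 2*(-144) - 1*30690 = -288 - 30690 = -30978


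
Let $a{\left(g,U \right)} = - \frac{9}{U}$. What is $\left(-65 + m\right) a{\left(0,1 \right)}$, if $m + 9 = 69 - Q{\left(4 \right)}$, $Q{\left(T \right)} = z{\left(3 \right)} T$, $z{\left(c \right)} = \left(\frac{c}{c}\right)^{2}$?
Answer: $81$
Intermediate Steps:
$z{\left(c \right)} = 1$ ($z{\left(c \right)} = 1^{2} = 1$)
$Q{\left(T \right)} = T$ ($Q{\left(T \right)} = 1 T = T$)
$m = 56$ ($m = -9 + \left(69 - 4\right) = -9 + 65 = 56$)
$\left(-65 + m\right) a{\left(0,1 \right)} = \left(-65 + 56\right) \left(- \frac{9}{1}\right) = - 9 \left(\left(-9\right) 1\right) = \left(-9\right) \left(-9\right) = 81$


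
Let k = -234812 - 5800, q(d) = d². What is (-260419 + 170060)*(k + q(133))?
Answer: 20143099357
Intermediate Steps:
k = -240612
(-260419 + 170060)*(k + q(133)) = (-260419 + 170060)*(-240612 + 133²) = -90359*(-240612 + 17689) = -90359*(-222923) = 20143099357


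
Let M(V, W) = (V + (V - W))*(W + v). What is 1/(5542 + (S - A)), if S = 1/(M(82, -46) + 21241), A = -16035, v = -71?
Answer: 3329/71829832 ≈ 4.6346e-5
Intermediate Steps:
M(V, W) = (-71 + W)*(-W + 2*V) (M(V, W) = (V + (V - W))*(W - 71) = (-W + 2*V)*(-71 + W) = (-71 + W)*(-W + 2*V))
S = -1/3329 (S = 1/((-1*(-46)² - 142*82 + 71*(-46) + 2*82*(-46)) + 21241) = 1/((-1*2116 - 11644 - 3266 - 7544) + 21241) = 1/((-2116 - 11644 - 3266 - 7544) + 21241) = 1/(-24570 + 21241) = 1/(-3329) = -1/3329 ≈ -0.00030039)
1/(5542 + (S - A)) = 1/(5542 + (-1/3329 - 1*(-16035))) = 1/(5542 + (-1/3329 + 16035)) = 1/(5542 + 53380514/3329) = 1/(71829832/3329) = 3329/71829832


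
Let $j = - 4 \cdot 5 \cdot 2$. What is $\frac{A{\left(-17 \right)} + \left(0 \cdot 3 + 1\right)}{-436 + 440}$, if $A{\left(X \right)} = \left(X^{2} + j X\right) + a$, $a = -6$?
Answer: $241$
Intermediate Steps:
$j = -40$ ($j = \left(-4\right) 10 = -40$)
$A{\left(X \right)} = -6 + X^{2} - 40 X$ ($A{\left(X \right)} = \left(X^{2} - 40 X\right) - 6 = -6 + X^{2} - 40 X$)
$\frac{A{\left(-17 \right)} + \left(0 \cdot 3 + 1\right)}{-436 + 440} = \frac{\left(-6 + \left(-17\right)^{2} - -680\right) + \left(0 \cdot 3 + 1\right)}{-436 + 440} = \frac{\left(-6 + 289 + 680\right) + \left(0 + 1\right)}{4} = \left(963 + 1\right) \frac{1}{4} = 964 \cdot \frac{1}{4} = 241$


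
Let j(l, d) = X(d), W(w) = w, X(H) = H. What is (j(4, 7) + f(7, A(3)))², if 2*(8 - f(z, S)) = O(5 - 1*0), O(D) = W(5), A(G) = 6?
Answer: 625/4 ≈ 156.25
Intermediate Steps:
j(l, d) = d
O(D) = 5
f(z, S) = 11/2 (f(z, S) = 8 - ½*5 = 8 - 5/2 = 11/2)
(j(4, 7) + f(7, A(3)))² = (7 + 11/2)² = (25/2)² = 625/4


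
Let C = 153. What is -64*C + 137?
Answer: -9655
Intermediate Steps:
-64*C + 137 = -64*153 + 137 = -9792 + 137 = -9655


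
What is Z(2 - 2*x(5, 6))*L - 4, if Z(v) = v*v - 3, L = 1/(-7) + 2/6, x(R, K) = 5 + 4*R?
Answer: 3040/7 ≈ 434.29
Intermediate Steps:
L = 4/21 (L = 1*(-⅐) + 2*(⅙) = -⅐ + ⅓ = 4/21 ≈ 0.19048)
Z(v) = -3 + v² (Z(v) = v² - 3 = -3 + v²)
Z(2 - 2*x(5, 6))*L - 4 = (-3 + (2 - 2*(5 + 4*5))²)*(4/21) - 4 = (-3 + (2 - 2*(5 + 20))²)*(4/21) - 4 = (-3 + (2 - 2*25)²)*(4/21) - 4 = (-3 + (2 - 50)²)*(4/21) - 4 = (-3 + (-48)²)*(4/21) - 4 = (-3 + 2304)*(4/21) - 4 = 2301*(4/21) - 4 = 3068/7 - 4 = 3040/7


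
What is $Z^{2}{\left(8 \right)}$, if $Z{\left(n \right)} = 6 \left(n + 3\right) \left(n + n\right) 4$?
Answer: $17842176$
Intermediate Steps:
$Z{\left(n \right)} = 48 n \left(3 + n\right)$ ($Z{\left(n \right)} = 6 \left(3 + n\right) 2 n 4 = 6 \cdot 2 n \left(3 + n\right) 4 = 12 n \left(3 + n\right) 4 = 48 n \left(3 + n\right)$)
$Z^{2}{\left(8 \right)} = \left(48 \cdot 8 \left(3 + 8\right)\right)^{2} = \left(48 \cdot 8 \cdot 11\right)^{2} = 4224^{2} = 17842176$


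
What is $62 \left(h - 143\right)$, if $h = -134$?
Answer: $-17174$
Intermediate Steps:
$62 \left(h - 143\right) = 62 \left(-134 - 143\right) = 62 \left(-277\right) = -17174$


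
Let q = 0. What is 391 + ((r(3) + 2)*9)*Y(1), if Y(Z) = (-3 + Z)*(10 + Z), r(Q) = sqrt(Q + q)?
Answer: -5 - 198*sqrt(3) ≈ -347.95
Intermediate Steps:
r(Q) = sqrt(Q) (r(Q) = sqrt(Q + 0) = sqrt(Q))
391 + ((r(3) + 2)*9)*Y(1) = 391 + ((sqrt(3) + 2)*9)*(-30 + 1**2 + 7*1) = 391 + ((2 + sqrt(3))*9)*(-30 + 1 + 7) = 391 + (18 + 9*sqrt(3))*(-22) = 391 + (-396 - 198*sqrt(3)) = -5 - 198*sqrt(3)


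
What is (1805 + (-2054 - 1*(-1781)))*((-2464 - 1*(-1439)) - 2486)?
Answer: -5378852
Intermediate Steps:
(1805 + (-2054 - 1*(-1781)))*((-2464 - 1*(-1439)) - 2486) = (1805 + (-2054 + 1781))*((-2464 + 1439) - 2486) = (1805 - 273)*(-1025 - 2486) = 1532*(-3511) = -5378852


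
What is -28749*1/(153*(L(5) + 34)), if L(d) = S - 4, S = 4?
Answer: -9583/1734 ≈ -5.5265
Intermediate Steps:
L(d) = 0 (L(d) = 4 - 4 = 0)
-28749*1/(153*(L(5) + 34)) = -28749*1/(153*(0 + 34)) = -28749/(153*34) = -28749/5202 = -28749*1/5202 = -9583/1734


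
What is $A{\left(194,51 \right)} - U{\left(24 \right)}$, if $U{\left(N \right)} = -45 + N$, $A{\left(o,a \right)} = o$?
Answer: $215$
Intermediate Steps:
$A{\left(194,51 \right)} - U{\left(24 \right)} = 194 - \left(-45 + 24\right) = 194 - -21 = 194 + 21 = 215$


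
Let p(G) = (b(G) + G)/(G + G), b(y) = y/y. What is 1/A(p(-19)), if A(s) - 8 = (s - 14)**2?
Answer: 361/68937 ≈ 0.0052367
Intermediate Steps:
b(y) = 1
p(G) = (1 + G)/(2*G) (p(G) = (1 + G)/(G + G) = (1 + G)/((2*G)) = (1 + G)*(1/(2*G)) = (1 + G)/(2*G))
A(s) = 8 + (-14 + s)**2 (A(s) = 8 + (s - 14)**2 = 8 + (-14 + s)**2)
1/A(p(-19)) = 1/(8 + (-14 + (1/2)*(1 - 19)/(-19))**2) = 1/(8 + (-14 + (1/2)*(-1/19)*(-18))**2) = 1/(8 + (-14 + 9/19)**2) = 1/(8 + (-257/19)**2) = 1/(8 + 66049/361) = 1/(68937/361) = 361/68937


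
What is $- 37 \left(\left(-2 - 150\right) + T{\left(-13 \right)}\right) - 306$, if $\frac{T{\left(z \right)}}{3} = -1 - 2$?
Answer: $5651$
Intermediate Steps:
$T{\left(z \right)} = -9$ ($T{\left(z \right)} = 3 \left(-1 - 2\right) = 3 \left(-3\right) = -9$)
$- 37 \left(\left(-2 - 150\right) + T{\left(-13 \right)}\right) - 306 = - 37 \left(\left(-2 - 150\right) - 9\right) - 306 = - 37 \left(-152 - 9\right) - 306 = \left(-37\right) \left(-161\right) - 306 = 5957 - 306 = 5651$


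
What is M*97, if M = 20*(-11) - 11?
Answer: -22407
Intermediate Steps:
M = -231 (M = -220 - 11 = -231)
M*97 = -231*97 = -22407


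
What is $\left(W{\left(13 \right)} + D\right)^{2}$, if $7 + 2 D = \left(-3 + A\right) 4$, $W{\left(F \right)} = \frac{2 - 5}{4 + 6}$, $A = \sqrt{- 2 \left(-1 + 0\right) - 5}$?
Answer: $\frac{2101}{25} - \frac{196 i \sqrt{3}}{5} \approx 84.04 - 67.896 i$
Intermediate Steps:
$A = i \sqrt{3}$ ($A = \sqrt{\left(-2\right) \left(-1\right) - 5} = \sqrt{2 - 5} = \sqrt{-3} = i \sqrt{3} \approx 1.732 i$)
$W{\left(F \right)} = - \frac{3}{10}$
$D = - \frac{19}{2} + 2 i \sqrt{3}$ ($D = - \frac{7}{2} + \frac{\left(-3 + i \sqrt{3}\right) 4}{2} = - \frac{7}{2} + \frac{-12 + 4 i \sqrt{3}}{2} = - \frac{7}{2} - \left(6 - 2 i \sqrt{3}\right) = - \frac{19}{2} + 2 i \sqrt{3} \approx -9.5 + 3.4641 i$)
$\left(W{\left(13 \right)} + D\right)^{2} = \left(- \frac{3}{10} - \left(\frac{19}{2} - 2 i \sqrt{3}\right)\right)^{2} = \left(- \frac{49}{5} + 2 i \sqrt{3}\right)^{2}$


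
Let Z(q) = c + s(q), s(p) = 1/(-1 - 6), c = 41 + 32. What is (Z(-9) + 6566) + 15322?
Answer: 153726/7 ≈ 21961.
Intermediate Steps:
c = 73
s(p) = -1/7 (s(p) = 1/(-7) = -1/7)
Z(q) = 510/7 (Z(q) = 73 - 1/7 = 510/7)
(Z(-9) + 6566) + 15322 = (510/7 + 6566) + 15322 = 46472/7 + 15322 = 153726/7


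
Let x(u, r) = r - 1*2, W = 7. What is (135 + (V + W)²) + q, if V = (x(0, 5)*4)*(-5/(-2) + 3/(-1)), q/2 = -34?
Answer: 68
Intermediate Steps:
q = -68 (q = 2*(-34) = -68)
x(u, r) = -2 + r (x(u, r) = r - 2 = -2 + r)
V = -6 (V = ((-2 + 5)*4)*(-5/(-2) + 3/(-1)) = (3*4)*(-5*(-½) + 3*(-1)) = 12*(5/2 - 3) = 12*(-½) = -6)
(135 + (V + W)²) + q = (135 + (-6 + 7)²) - 68 = (135 + 1²) - 68 = (135 + 1) - 68 = 136 - 68 = 68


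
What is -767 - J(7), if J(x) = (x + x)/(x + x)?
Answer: -768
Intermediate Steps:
J(x) = 1 (J(x) = (2*x)/((2*x)) = (2*x)*(1/(2*x)) = 1)
-767 - J(7) = -767 - 1*1 = -767 - 1 = -768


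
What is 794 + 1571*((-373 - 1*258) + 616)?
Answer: -22771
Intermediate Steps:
794 + 1571*((-373 - 1*258) + 616) = 794 + 1571*((-373 - 258) + 616) = 794 + 1571*(-631 + 616) = 794 + 1571*(-15) = 794 - 23565 = -22771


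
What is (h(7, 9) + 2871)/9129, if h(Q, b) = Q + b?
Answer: 2887/9129 ≈ 0.31625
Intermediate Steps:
(h(7, 9) + 2871)/9129 = ((7 + 9) + 2871)/9129 = (16 + 2871)*(1/9129) = 2887*(1/9129) = 2887/9129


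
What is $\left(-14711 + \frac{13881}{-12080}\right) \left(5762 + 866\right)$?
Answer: $- \frac{294486614977}{3020} \approx -9.7512 \cdot 10^{7}$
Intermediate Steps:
$\left(-14711 + \frac{13881}{-12080}\right) \left(5762 + 866\right) = \left(-14711 + 13881 \left(- \frac{1}{12080}\right)\right) 6628 = \left(-14711 - \frac{13881}{12080}\right) 6628 = \left(- \frac{177722761}{12080}\right) 6628 = - \frac{294486614977}{3020}$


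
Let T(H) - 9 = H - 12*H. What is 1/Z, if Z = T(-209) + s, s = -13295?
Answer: -1/10987 ≈ -9.1017e-5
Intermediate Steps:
T(H) = 9 - 11*H (T(H) = 9 + (H - 12*H) = 9 - 11*H)
Z = -10987 (Z = (9 - 11*(-209)) - 13295 = (9 + 2299) - 13295 = 2308 - 13295 = -10987)
1/Z = 1/(-10987) = -1/10987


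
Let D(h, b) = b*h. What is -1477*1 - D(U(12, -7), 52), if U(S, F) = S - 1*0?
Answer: -2101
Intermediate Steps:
U(S, F) = S (U(S, F) = S + 0 = S)
-1477*1 - D(U(12, -7), 52) = -1477*1 - 52*12 = -1477 - 1*624 = -1477 - 624 = -2101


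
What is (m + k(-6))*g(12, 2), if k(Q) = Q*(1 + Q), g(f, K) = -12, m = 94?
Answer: -1488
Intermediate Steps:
(m + k(-6))*g(12, 2) = (94 - 6*(1 - 6))*(-12) = (94 - 6*(-5))*(-12) = (94 + 30)*(-12) = 124*(-12) = -1488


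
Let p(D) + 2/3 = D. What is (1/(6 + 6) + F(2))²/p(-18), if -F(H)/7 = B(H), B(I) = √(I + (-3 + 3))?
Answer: -14113/2688 + √2/16 ≈ -5.1620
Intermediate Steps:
B(I) = √I (B(I) = √(I + 0) = √I)
p(D) = -⅔ + D
F(H) = -7*√H
(1/(6 + 6) + F(2))²/p(-18) = (1/(6 + 6) - 7*√2)²/(-⅔ - 18) = (1/12 - 7*√2)²/(-56/3) = -3*(1/12 - 7*√2)²/56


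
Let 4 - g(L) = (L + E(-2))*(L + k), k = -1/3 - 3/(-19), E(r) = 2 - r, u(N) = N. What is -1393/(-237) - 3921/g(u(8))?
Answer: 20035507/404796 ≈ 49.495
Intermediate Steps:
k = -10/57 (k = -1*1/3 - 3*(-1/19) = -1/3 + 3/19 = -10/57 ≈ -0.17544)
g(L) = 4 - (4 + L)*(-10/57 + L) (g(L) = 4 - (L + (2 - 1*(-2)))*(L - 10/57) = 4 - (L + (2 + 2))*(-10/57 + L) = 4 - (L + 4)*(-10/57 + L) = 4 - (4 + L)*(-10/57 + L))
-1393/(-237) - 3921/g(u(8)) = -1393/(-237) - 3921/(268/57 - 1*8**2 - 218/57*8) = -1393*(-1/237) - 3921/(268/57 - 1*64 - 1744/57) = 1393/237 - 3921/(268/57 - 64 - 1744/57) = 1393/237 - 3921/(-1708/19) = 1393/237 - 3921*(-19/1708) = 1393/237 + 74499/1708 = 20035507/404796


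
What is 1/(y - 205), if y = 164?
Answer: -1/41 ≈ -0.024390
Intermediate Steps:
1/(y - 205) = 1/(164 - 205) = 1/(-41) = -1/41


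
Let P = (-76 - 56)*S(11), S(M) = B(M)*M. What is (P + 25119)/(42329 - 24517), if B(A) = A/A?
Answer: 23667/17812 ≈ 1.3287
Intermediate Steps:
B(A) = 1
S(M) = M (S(M) = 1*M = M)
P = -1452 (P = (-76 - 56)*11 = -132*11 = -1452)
(P + 25119)/(42329 - 24517) = (-1452 + 25119)/(42329 - 24517) = 23667/17812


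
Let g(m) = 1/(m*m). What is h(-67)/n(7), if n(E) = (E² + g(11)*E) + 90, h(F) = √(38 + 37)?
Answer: 605*√3/16826 ≈ 0.062278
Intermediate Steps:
g(m) = m⁻²
h(F) = 5*√3 (h(F) = √75 = 5*√3)
n(E) = 90 + E² + E/121 (n(E) = (E² + E/11²) + 90 = (E² + E/121) + 90 = 90 + E² + E/121)
h(-67)/n(7) = (5*√3)/(90 + 7² + (1/121)*7) = (5*√3)/(90 + 49 + 7/121) = (5*√3)/(16826/121) = (5*√3)*(121/16826) = 605*√3/16826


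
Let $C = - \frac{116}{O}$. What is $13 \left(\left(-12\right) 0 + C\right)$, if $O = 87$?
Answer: $- \frac{52}{3} \approx -17.333$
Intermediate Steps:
$C = - \frac{4}{3}$ ($C = - \frac{116}{87} = \left(-116\right) \frac{1}{87} = - \frac{4}{3} \approx -1.3333$)
$13 \left(\left(-12\right) 0 + C\right) = 13 \left(\left(-12\right) 0 - \frac{4}{3}\right) = 13 \left(0 - \frac{4}{3}\right) = 13 \left(- \frac{4}{3}\right) = - \frac{52}{3}$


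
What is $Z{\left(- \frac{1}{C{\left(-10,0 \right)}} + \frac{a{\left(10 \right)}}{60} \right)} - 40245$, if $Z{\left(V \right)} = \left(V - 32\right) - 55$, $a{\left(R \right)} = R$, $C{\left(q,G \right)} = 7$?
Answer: $- \frac{1693943}{42} \approx -40332.0$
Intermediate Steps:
$Z{\left(V \right)} = -87 + V$ ($Z{\left(V \right)} = \left(-32 + V\right) - 55 = -87 + V$)
$Z{\left(- \frac{1}{C{\left(-10,0 \right)}} + \frac{a{\left(10 \right)}}{60} \right)} - 40245 = \left(-87 + \left(- \frac{1}{7} + \frac{10}{60}\right)\right) - 40245 = \left(-87 + \left(\left(-1\right) \frac{1}{7} + 10 \cdot \frac{1}{60}\right)\right) - 40245 = \left(-87 + \left(- \frac{1}{7} + \frac{1}{6}\right)\right) - 40245 = \left(-87 + \frac{1}{42}\right) - 40245 = - \frac{3653}{42} - 40245 = - \frac{1693943}{42}$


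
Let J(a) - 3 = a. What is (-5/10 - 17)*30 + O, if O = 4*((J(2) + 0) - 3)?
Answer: -517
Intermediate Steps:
J(a) = 3 + a
O = 8 (O = 4*(((3 + 2) + 0) - 3) = 4*((5 + 0) - 3) = 4*(5 - 3) = 4*2 = 8)
(-5/10 - 17)*30 + O = (-5/10 - 17)*30 + 8 = (-5*⅒ - 17)*30 + 8 = (-½ - 17)*30 + 8 = -35/2*30 + 8 = -525 + 8 = -517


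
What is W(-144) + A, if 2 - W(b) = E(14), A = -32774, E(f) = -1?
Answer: -32771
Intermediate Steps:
W(b) = 3 (W(b) = 2 - 1*(-1) = 2 + 1 = 3)
W(-144) + A = 3 - 32774 = -32771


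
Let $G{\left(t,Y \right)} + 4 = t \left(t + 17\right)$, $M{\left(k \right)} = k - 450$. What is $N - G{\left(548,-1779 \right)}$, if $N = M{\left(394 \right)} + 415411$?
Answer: $105739$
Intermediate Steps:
$M{\left(k \right)} = -450 + k$ ($M{\left(k \right)} = k - 450 = -450 + k$)
$G{\left(t,Y \right)} = -4 + t \left(17 + t\right)$ ($G{\left(t,Y \right)} = -4 + t \left(t + 17\right) = -4 + t \left(17 + t\right)$)
$N = 415355$ ($N = \left(-450 + 394\right) + 415411 = -56 + 415411 = 415355$)
$N - G{\left(548,-1779 \right)} = 415355 - \left(-4 + 548^{2} + 17 \cdot 548\right) = 415355 - \left(-4 + 300304 + 9316\right) = 415355 - 309616 = 105739$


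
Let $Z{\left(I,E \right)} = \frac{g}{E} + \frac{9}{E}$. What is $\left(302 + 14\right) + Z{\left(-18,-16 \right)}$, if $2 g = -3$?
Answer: $\frac{10097}{32} \approx 315.53$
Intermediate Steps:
$g = - \frac{3}{2}$ ($g = \frac{1}{2} \left(-3\right) = - \frac{3}{2} \approx -1.5$)
$Z{\left(I,E \right)} = \frac{15}{2 E}$ ($Z{\left(I,E \right)} = - \frac{3}{2 E} + \frac{9}{E} = \frac{15}{2 E}$)
$\left(302 + 14\right) + Z{\left(-18,-16 \right)} = \left(302 + 14\right) + \frac{15}{2 \left(-16\right)} = 316 + \frac{15}{2} \left(- \frac{1}{16}\right) = 316 - \frac{15}{32} = \frac{10097}{32}$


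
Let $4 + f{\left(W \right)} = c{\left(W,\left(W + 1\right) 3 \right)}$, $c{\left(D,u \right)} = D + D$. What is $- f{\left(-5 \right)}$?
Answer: $14$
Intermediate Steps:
$c{\left(D,u \right)} = 2 D$
$f{\left(W \right)} = -4 + 2 W$
$- f{\left(-5 \right)} = - (-4 + 2 \left(-5\right)) = - (-4 - 10) = \left(-1\right) \left(-14\right) = 14$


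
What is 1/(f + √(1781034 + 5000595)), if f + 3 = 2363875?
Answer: 2363872/5587884050755 - √6781629/5587884050755 ≈ 4.2257e-7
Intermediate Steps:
f = 2363872 (f = -3 + 2363875 = 2363872)
1/(f + √(1781034 + 5000595)) = 1/(2363872 + √(1781034 + 5000595)) = 1/(2363872 + √6781629)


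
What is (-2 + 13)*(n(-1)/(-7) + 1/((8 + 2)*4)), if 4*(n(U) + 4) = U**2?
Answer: 1727/280 ≈ 6.1679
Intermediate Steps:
n(U) = -4 + U**2/4
(-2 + 13)*(n(-1)/(-7) + 1/((8 + 2)*4)) = (-2 + 13)*((-4 + (1/4)*(-1)**2)/(-7) + 1/((8 + 2)*4)) = 11*((-4 + (1/4)*1)*(-1/7) + (1/4)/10) = 11*((-4 + 1/4)*(-1/7) + (1/10)*(1/4)) = 11*(-15/4*(-1/7) + 1/40) = 11*(15/28 + 1/40) = 11*(157/280) = 1727/280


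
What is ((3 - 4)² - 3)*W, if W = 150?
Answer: -300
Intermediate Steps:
((3 - 4)² - 3)*W = ((3 - 4)² - 3)*150 = ((-1)² - 3)*150 = (1 - 3)*150 = -2*150 = -300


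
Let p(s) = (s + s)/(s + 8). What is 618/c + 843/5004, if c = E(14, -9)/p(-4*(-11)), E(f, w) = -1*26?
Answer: -11291575/281892 ≈ -40.056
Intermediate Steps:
E(f, w) = -26
p(s) = 2*s/(8 + s) (p(s) = (2*s)/(8 + s) = 2*s/(8 + s))
c = -169/11 (c = -26/(2*(-4*(-11))/(8 - 4*(-11))) = -26/(2*44/(8 + 44)) = -26/(2*44/52) = -26/(2*44*(1/52)) = -26/22/13 = -26*13/22 = -169/11 ≈ -15.364)
618/c + 843/5004 = 618/(-169/11) + 843/5004 = 618*(-11/169) + 843*(1/5004) = -6798/169 + 281/1668 = -11291575/281892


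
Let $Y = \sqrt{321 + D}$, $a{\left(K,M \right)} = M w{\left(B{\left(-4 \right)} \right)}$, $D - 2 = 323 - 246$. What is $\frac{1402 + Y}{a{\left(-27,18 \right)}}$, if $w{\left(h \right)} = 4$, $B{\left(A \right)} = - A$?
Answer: $\frac{79}{4} \approx 19.75$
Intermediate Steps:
$D = 79$ ($D = 2 + \left(323 - 246\right) = 2 + 77 = 79$)
$a{\left(K,M \right)} = 4 M$ ($a{\left(K,M \right)} = M 4 = 4 M$)
$Y = 20$ ($Y = \sqrt{321 + 79} = \sqrt{400} = 20$)
$\frac{1402 + Y}{a{\left(-27,18 \right)}} = \frac{1402 + 20}{4 \cdot 18} = \frac{1}{72} \cdot 1422 = \frac{79}{4}$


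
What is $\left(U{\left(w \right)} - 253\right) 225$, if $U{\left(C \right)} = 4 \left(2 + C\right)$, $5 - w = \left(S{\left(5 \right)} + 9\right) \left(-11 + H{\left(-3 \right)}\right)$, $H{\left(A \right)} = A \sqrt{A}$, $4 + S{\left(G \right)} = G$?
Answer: $48375 + 27000 i \sqrt{3} \approx 48375.0 + 46765.0 i$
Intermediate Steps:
$S{\left(G \right)} = -4 + G$
$H{\left(A \right)} = A^{\frac{3}{2}}$
$w = 115 + 30 i \sqrt{3}$ ($w = 5 - \left(\left(-4 + 5\right) + 9\right) \left(-11 + \left(-3\right)^{\frac{3}{2}}\right) = 5 - \left(1 + 9\right) \left(-11 - 3 i \sqrt{3}\right) = 5 - 10 \left(-11 - 3 i \sqrt{3}\right) = 5 - \left(-110 - 30 i \sqrt{3}\right) = 5 + \left(110 + 30 i \sqrt{3}\right) = 115 + 30 i \sqrt{3} \approx 115.0 + 51.962 i$)
$U{\left(C \right)} = 8 + 4 C$
$\left(U{\left(w \right)} - 253\right) 225 = \left(\left(8 + 4 \left(115 + 30 i \sqrt{3}\right)\right) - 253\right) 225 = \left(\left(8 + \left(460 + 120 i \sqrt{3}\right)\right) - 253\right) 225 = \left(\left(468 + 120 i \sqrt{3}\right) - 253\right) 225 = \left(215 + 120 i \sqrt{3}\right) 225 = 48375 + 27000 i \sqrt{3}$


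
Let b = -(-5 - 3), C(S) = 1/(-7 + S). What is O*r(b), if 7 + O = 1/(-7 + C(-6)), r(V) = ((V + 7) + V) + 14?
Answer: -24309/92 ≈ -264.23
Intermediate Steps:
b = 8 (b = -1*(-8) = 8)
r(V) = 21 + 2*V (r(V) = ((7 + V) + V) + 14 = (7 + 2*V) + 14 = 21 + 2*V)
O = -657/92 (O = -7 + 1/(-7 + 1/(-7 - 6)) = -7 + 1/(-7 + 1/(-13)) = -7 + 1/(-7 - 1/13) = -7 + 1/(-92/13) = -7 - 13/92 = -657/92 ≈ -7.1413)
O*r(b) = -657*(21 + 2*8)/92 = -657*(21 + 16)/92 = -657/92*37 = -24309/92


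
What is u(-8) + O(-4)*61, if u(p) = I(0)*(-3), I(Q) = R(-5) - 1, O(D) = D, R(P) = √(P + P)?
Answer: -241 - 3*I*√10 ≈ -241.0 - 9.4868*I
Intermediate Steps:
R(P) = √2*√P (R(P) = √(2*P) = √2*√P)
I(Q) = -1 + I*√10 (I(Q) = √2*√(-5) - 1 = √2*(I*√5) - 1 = I*√10 - 1 = -1 + I*√10)
u(p) = 3 - 3*I*√10 (u(p) = (-1 + I*√10)*(-3) = 3 - 3*I*√10)
u(-8) + O(-4)*61 = (3 - 3*I*√10) - 4*61 = (3 - 3*I*√10) - 244 = -241 - 3*I*√10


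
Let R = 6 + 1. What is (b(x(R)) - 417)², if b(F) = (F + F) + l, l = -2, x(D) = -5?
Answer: 184041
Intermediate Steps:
R = 7
b(F) = -2 + 2*F (b(F) = (F + F) - 2 = 2*F - 2 = -2 + 2*F)
(b(x(R)) - 417)² = ((-2 + 2*(-5)) - 417)² = ((-2 - 10) - 417)² = (-12 - 417)² = (-429)² = 184041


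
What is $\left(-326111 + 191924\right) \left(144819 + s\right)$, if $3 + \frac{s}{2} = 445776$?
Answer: $-139066710255$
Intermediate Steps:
$s = 891546$ ($s = -6 + 2 \cdot 445776 = -6 + 891552 = 891546$)
$\left(-326111 + 191924\right) \left(144819 + s\right) = \left(-326111 + 191924\right) \left(144819 + 891546\right) = \left(-134187\right) 1036365 = -139066710255$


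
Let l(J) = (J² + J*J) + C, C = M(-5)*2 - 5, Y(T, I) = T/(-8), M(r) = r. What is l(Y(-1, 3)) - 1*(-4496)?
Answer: 143393/32 ≈ 4481.0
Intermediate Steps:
Y(T, I) = -T/8 (Y(T, I) = T*(-⅛) = -T/8)
C = -15 (C = -5*2 - 5 = -10 - 5 = -15)
l(J) = -15 + 2*J² (l(J) = (J² + J*J) - 15 = (J² + J²) - 15 = 2*J² - 15 = -15 + 2*J²)
l(Y(-1, 3)) - 1*(-4496) = (-15 + 2*(-⅛*(-1))²) - 1*(-4496) = (-15 + 2*(⅛)²) + 4496 = (-15 + 2*(1/64)) + 4496 = (-15 + 1/32) + 4496 = -479/32 + 4496 = 143393/32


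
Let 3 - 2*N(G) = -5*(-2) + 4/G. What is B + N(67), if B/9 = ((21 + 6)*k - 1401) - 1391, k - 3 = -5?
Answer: -3432749/134 ≈ -25618.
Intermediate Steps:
k = -2 (k = 3 - 5 = -2)
N(G) = -7/2 - 2/G (N(G) = 3/2 - (-5*(-2) + 4/G)/2 = 3/2 - (10 + 4/G)/2 = 3/2 + (-5 - 2/G) = -7/2 - 2/G)
B = -25614 (B = 9*(((21 + 6)*(-2) - 1401) - 1391) = 9*((27*(-2) - 1401) - 1391) = 9*((-54 - 1401) - 1391) = 9*(-1455 - 1391) = 9*(-2846) = -25614)
B + N(67) = -25614 + (-7/2 - 2/67) = -25614 - 473/134 = -3432749/134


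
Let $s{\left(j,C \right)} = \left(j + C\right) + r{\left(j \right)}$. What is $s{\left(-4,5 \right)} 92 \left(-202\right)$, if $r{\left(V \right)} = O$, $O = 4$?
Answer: $-92920$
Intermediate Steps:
$r{\left(V \right)} = 4$
$s{\left(j,C \right)} = 4 + C + j$ ($s{\left(j,C \right)} = \left(j + C\right) + 4 = \left(C + j\right) + 4 = 4 + C + j$)
$s{\left(-4,5 \right)} 92 \left(-202\right) = \left(4 + 5 - 4\right) 92 \left(-202\right) = 5 \cdot 92 \left(-202\right) = 460 \left(-202\right) = -92920$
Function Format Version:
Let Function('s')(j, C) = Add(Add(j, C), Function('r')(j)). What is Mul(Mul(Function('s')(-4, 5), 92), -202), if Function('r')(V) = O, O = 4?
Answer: -92920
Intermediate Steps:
Function('r')(V) = 4
Function('s')(j, C) = Add(4, C, j) (Function('s')(j, C) = Add(Add(j, C), 4) = Add(Add(C, j), 4) = Add(4, C, j))
Mul(Mul(Function('s')(-4, 5), 92), -202) = Mul(Mul(Add(4, 5, -4), 92), -202) = Mul(Mul(5, 92), -202) = Mul(460, -202) = -92920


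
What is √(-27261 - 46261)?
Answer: I*√73522 ≈ 271.15*I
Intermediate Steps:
√(-27261 - 46261) = √(-73522) = I*√73522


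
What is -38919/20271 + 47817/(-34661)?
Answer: -3054374/925709 ≈ -3.2995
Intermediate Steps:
-38919/20271 + 47817/(-34661) = -38919*1/20271 + 47817*(-1/34661) = -12973/6757 - 189/137 = -3054374/925709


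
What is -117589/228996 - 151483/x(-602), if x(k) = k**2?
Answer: -4831482814/5186816649 ≈ -0.93149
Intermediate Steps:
-117589/228996 - 151483/x(-602) = -117589/228996 - 151483/((-602)**2) = -117589*1/228996 - 151483/362404 = -117589/228996 - 151483*1/362404 = -117589/228996 - 151483/362404 = -4831482814/5186816649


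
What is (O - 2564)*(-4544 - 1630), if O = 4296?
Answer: -10693368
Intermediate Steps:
(O - 2564)*(-4544 - 1630) = (4296 - 2564)*(-4544 - 1630) = 1732*(-6174) = -10693368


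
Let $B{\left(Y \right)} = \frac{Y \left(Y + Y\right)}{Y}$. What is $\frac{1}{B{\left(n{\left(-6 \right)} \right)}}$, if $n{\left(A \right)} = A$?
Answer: $- \frac{1}{12} \approx -0.083333$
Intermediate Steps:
$B{\left(Y \right)} = 2 Y$ ($B{\left(Y \right)} = \frac{Y 2 Y}{Y} = \frac{2 Y^{2}}{Y} = 2 Y$)
$\frac{1}{B{\left(n{\left(-6 \right)} \right)}} = \frac{1}{2 \left(-6\right)} = \frac{1}{-12} = - \frac{1}{12}$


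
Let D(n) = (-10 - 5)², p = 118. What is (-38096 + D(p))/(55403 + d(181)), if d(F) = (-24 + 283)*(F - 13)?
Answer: -37871/98915 ≈ -0.38286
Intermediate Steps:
d(F) = -3367 + 259*F (d(F) = 259*(-13 + F) = -3367 + 259*F)
D(n) = 225 (D(n) = (-15)² = 225)
(-38096 + D(p))/(55403 + d(181)) = (-38096 + 225)/(55403 + (-3367 + 259*181)) = -37871/(55403 + (-3367 + 46879)) = -37871/(55403 + 43512) = -37871/98915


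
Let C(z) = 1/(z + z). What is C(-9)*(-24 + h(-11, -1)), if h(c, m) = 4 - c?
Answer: 1/2 ≈ 0.50000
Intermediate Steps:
C(z) = 1/(2*z)
C(-9)*(-24 + h(-11, -1)) = ((1/2)/(-9))*(-24 + (4 - 1*(-11))) = ((1/2)*(-1/9))*(-24 + (4 + 11)) = -(-24 + 15)/18 = -1/18*(-9) = 1/2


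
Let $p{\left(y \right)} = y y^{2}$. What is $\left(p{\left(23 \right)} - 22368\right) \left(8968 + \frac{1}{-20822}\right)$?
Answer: $- \frac{1904850020695}{20822} \approx -9.1483 \cdot 10^{7}$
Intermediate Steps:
$p{\left(y \right)} = y^{3}$
$\left(p{\left(23 \right)} - 22368\right) \left(8968 + \frac{1}{-20822}\right) = \left(23^{3} - 22368\right) \left(8968 + \frac{1}{-20822}\right) = \left(12167 - 22368\right) \left(8968 - \frac{1}{20822}\right) = \left(-10201\right) \frac{186731695}{20822} = - \frac{1904850020695}{20822}$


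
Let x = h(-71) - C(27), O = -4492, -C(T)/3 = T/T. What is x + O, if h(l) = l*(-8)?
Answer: -3921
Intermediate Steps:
C(T) = -3 (C(T) = -3*T/T = -3*1 = -3)
h(l) = -8*l
x = 571 (x = -8*(-71) - 1*(-3) = 568 + 3 = 571)
x + O = 571 - 4492 = -3921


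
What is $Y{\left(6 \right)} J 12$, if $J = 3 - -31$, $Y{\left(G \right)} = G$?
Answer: $2448$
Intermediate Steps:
$J = 34$ ($J = 3 + 31 = 34$)
$Y{\left(6 \right)} J 12 = 6 \cdot 34 \cdot 12 = 204 \cdot 12 = 2448$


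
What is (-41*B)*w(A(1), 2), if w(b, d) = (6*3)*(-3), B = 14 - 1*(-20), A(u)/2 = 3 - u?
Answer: 75276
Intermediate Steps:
A(u) = 6 - 2*u (A(u) = 2*(3 - u) = 6 - 2*u)
B = 34 (B = 14 + 20 = 34)
w(b, d) = -54 (w(b, d) = 18*(-3) = -54)
(-41*B)*w(A(1), 2) = -41*34*(-54) = -1394*(-54) = 75276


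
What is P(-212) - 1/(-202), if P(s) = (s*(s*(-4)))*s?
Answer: 7698727425/202 ≈ 3.8113e+7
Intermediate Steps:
P(s) = -4*s³ (P(s) = (s*(-4*s))*s = (-4*s²)*s = -4*s³)
P(-212) - 1/(-202) = -4*(-212)³ - 1/(-202) = -4*(-9528128) - 1*(-1/202) = 38112512 + 1/202 = 7698727425/202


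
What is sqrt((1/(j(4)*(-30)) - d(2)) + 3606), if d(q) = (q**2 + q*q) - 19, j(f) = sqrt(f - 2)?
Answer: sqrt(3255300 - 15*sqrt(2))/30 ≈ 60.141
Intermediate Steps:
j(f) = sqrt(-2 + f)
d(q) = -19 + 2*q**2 (d(q) = (q**2 + q**2) - 19 = 2*q**2 - 19 = -19 + 2*q**2)
sqrt((1/(j(4)*(-30)) - d(2)) + 3606) = sqrt((1/(sqrt(-2 + 4)*(-30)) - (-19 + 2*2**2)) + 3606) = sqrt((1/(sqrt(2)*(-30)) - (-19 + 2*4)) + 3606) = sqrt((1/(-30*sqrt(2)) - (-19 + 8)) + 3606) = sqrt((-sqrt(2)/60 - 1*(-11)) + 3606) = sqrt((-sqrt(2)/60 + 11) + 3606) = sqrt((11 - sqrt(2)/60) + 3606) = sqrt(3617 - sqrt(2)/60)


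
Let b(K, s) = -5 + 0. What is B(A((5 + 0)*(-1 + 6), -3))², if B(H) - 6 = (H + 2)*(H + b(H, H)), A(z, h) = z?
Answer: 298116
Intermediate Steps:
b(K, s) = -5
B(H) = 6 + (-5 + H)*(2 + H) (B(H) = 6 + (H + 2)*(H - 5) = 6 + (2 + H)*(-5 + H) = 6 + (-5 + H)*(2 + H))
B(A((5 + 0)*(-1 + 6), -3))² = (-4 + ((5 + 0)*(-1 + 6))² - 3*(5 + 0)*(-1 + 6))² = (-4 + (5*5)² - 15*5)² = (-4 + 25² - 3*25)² = (-4 + 625 - 75)² = 546² = 298116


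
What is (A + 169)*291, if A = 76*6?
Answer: 181875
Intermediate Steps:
A = 456
(A + 169)*291 = (456 + 169)*291 = 625*291 = 181875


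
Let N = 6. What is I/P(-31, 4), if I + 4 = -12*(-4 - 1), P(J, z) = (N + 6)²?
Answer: 7/18 ≈ 0.38889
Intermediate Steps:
P(J, z) = 144 (P(J, z) = (6 + 6)² = 12² = 144)
I = 56 (I = -4 - 12*(-4 - 1) = -4 - 12*(-5) = -4 + 60 = 56)
I/P(-31, 4) = 56/144 = 56*(1/144) = 7/18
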